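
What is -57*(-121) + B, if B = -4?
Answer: 6893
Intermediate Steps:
-57*(-121) + B = -57*(-121) - 4 = 6897 - 4 = 6893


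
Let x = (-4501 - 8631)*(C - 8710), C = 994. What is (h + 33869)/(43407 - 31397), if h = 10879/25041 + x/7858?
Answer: 2300469892714/590808464445 ≈ 3.8938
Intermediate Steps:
x = 101326512 (x = (-4501 - 8631)*(994 - 8710) = -13132*(-7716) = 101326512)
h = 1268701337087/98386089 (h = 10879/25041 + 101326512/7858 = 10879*(1/25041) + 101326512*(1/7858) = 10879/25041 + 50663256/3929 = 1268701337087/98386089 ≈ 12895.)
(h + 33869)/(43407 - 31397) = (1268701337087/98386089 + 33869)/(43407 - 31397) = (4600939785428/98386089)/12010 = (4600939785428/98386089)*(1/12010) = 2300469892714/590808464445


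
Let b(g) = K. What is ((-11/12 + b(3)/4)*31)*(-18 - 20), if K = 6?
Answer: -4123/6 ≈ -687.17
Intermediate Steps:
b(g) = 6
((-11/12 + b(3)/4)*31)*(-18 - 20) = ((-11/12 + 6/4)*31)*(-18 - 20) = ((-11*1/12 + 6*(¼))*31)*(-38) = ((-11/12 + 3/2)*31)*(-38) = ((7/12)*31)*(-38) = (217/12)*(-38) = -4123/6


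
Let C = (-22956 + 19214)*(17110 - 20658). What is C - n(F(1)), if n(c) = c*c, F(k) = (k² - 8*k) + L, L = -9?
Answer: 13276360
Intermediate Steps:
F(k) = -9 + k² - 8*k (F(k) = (k² - 8*k) - 9 = -9 + k² - 8*k)
n(c) = c²
C = 13276616 (C = -3742*(-3548) = 13276616)
C - n(F(1)) = 13276616 - (-9 + 1² - 8*1)² = 13276616 - (-9 + 1 - 8)² = 13276616 - 1*(-16)² = 13276616 - 1*256 = 13276616 - 256 = 13276360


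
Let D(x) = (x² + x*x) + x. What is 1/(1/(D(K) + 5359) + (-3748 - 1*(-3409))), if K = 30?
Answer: -7189/2437070 ≈ -0.0029499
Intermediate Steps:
D(x) = x + 2*x² (D(x) = (x² + x²) + x = 2*x² + x = x + 2*x²)
1/(1/(D(K) + 5359) + (-3748 - 1*(-3409))) = 1/(1/(30*(1 + 2*30) + 5359) + (-3748 - 1*(-3409))) = 1/(1/(30*(1 + 60) + 5359) + (-3748 + 3409)) = 1/(1/(30*61 + 5359) - 339) = 1/(1/(1830 + 5359) - 339) = 1/(1/7189 - 339) = 1/(-2437070/7189) = -7189/2437070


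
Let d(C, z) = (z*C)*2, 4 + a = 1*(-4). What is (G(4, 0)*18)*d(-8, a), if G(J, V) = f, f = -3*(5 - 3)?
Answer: -13824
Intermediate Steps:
a = -8 (a = -4 + 1*(-4) = -4 - 4 = -8)
f = -6 (f = -3*2 = -6)
G(J, V) = -6
d(C, z) = 2*C*z (d(C, z) = (C*z)*2 = 2*C*z)
(G(4, 0)*18)*d(-8, a) = (-6*18)*(2*(-8)*(-8)) = -108*128 = -13824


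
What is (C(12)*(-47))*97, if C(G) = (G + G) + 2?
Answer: -118534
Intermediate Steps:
C(G) = 2 + 2*G (C(G) = 2*G + 2 = 2 + 2*G)
(C(12)*(-47))*97 = ((2 + 2*12)*(-47))*97 = ((2 + 24)*(-47))*97 = (26*(-47))*97 = -1222*97 = -118534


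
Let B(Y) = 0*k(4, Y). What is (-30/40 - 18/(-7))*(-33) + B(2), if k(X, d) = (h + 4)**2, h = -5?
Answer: -1683/28 ≈ -60.107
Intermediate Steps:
k(X, d) = 1 (k(X, d) = (-5 + 4)**2 = (-1)**2 = 1)
B(Y) = 0 (B(Y) = 0*1 = 0)
(-30/40 - 18/(-7))*(-33) + B(2) = (-30/40 - 18/(-7))*(-33) + 0 = (-30*1/40 - 18*(-1/7))*(-33) + 0 = (-3/4 + 18/7)*(-33) + 0 = (51/28)*(-33) + 0 = -1683/28 + 0 = -1683/28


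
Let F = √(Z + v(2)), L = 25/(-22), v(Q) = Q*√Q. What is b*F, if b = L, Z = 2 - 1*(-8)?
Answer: -25*√(10 + 2*√2)/22 ≈ -4.0701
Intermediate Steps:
v(Q) = Q^(3/2)
Z = 10 (Z = 2 + 8 = 10)
L = -25/22 (L = 25*(-1/22) = -25/22 ≈ -1.1364)
F = √(10 + 2*√2) (F = √(10 + 2^(3/2)) = √(10 + 2*√2) ≈ 3.5817)
b = -25/22 ≈ -1.1364
b*F = -25*√(10 + 2*√2)/22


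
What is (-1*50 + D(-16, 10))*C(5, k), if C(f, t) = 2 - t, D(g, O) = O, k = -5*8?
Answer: -1680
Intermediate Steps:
k = -40
(-1*50 + D(-16, 10))*C(5, k) = (-1*50 + 10)*(2 - 1*(-40)) = (-50 + 10)*(2 + 40) = -40*42 = -1680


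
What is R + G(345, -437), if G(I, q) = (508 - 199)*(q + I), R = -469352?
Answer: -497780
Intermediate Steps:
G(I, q) = 309*I + 309*q (G(I, q) = 309*(I + q) = 309*I + 309*q)
R + G(345, -437) = -469352 + (309*345 + 309*(-437)) = -469352 + (106605 - 135033) = -469352 - 28428 = -497780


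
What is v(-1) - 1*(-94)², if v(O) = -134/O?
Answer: -8702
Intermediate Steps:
v(-1) - 1*(-94)² = -134/(-1) - 1*(-94)² = -134*(-1) - 1*8836 = 134 - 8836 = -8702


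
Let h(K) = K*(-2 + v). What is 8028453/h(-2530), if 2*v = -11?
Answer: 2676151/6325 ≈ 423.11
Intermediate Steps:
v = -11/2 (v = (½)*(-11) = -11/2 ≈ -5.5000)
h(K) = -15*K/2 (h(K) = K*(-2 - 11/2) = K*(-15/2) = -15*K/2)
8028453/h(-2530) = 8028453/((-15/2*(-2530))) = 8028453/18975 = 8028453*(1/18975) = 2676151/6325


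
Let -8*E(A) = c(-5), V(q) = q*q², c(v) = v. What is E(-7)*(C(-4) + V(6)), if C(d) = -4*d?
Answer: 145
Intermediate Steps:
V(q) = q³
E(A) = 5/8 (E(A) = -⅛*(-5) = 5/8)
E(-7)*(C(-4) + V(6)) = 5*(-4*(-4) + 6³)/8 = 5*(16 + 216)/8 = (5/8)*232 = 145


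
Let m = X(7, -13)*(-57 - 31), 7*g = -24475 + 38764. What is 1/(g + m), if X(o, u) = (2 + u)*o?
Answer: 7/61721 ≈ 0.00011341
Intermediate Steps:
g = 14289/7 (g = (-24475 + 38764)/7 = (⅐)*14289 = 14289/7 ≈ 2041.3)
X(o, u) = o*(2 + u)
m = 6776 (m = (7*(2 - 13))*(-57 - 31) = (7*(-11))*(-88) = -77*(-88) = 6776)
1/(g + m) = 1/(14289/7 + 6776) = 1/(61721/7) = 7/61721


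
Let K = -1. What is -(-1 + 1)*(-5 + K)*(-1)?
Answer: 0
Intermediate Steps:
-(-1 + 1)*(-5 + K)*(-1) = -(-1 + 1)*(-5 - 1)*(-1) = -0*(-6)*(-1) = -1*0*(-1) = 0*(-1) = 0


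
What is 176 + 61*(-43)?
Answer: -2447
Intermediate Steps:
176 + 61*(-43) = 176 - 2623 = -2447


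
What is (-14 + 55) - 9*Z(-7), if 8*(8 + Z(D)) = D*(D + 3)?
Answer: 163/2 ≈ 81.500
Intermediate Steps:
Z(D) = -8 + D*(3 + D)/8 (Z(D) = -8 + (D*(D + 3))/8 = -8 + (D*(3 + D))/8 = -8 + D*(3 + D)/8)
(-14 + 55) - 9*Z(-7) = (-14 + 55) - 9*(-8 + (1/8)*(-7)**2 + (3/8)*(-7)) = 41 - 9*(-8 + (1/8)*49 - 21/8) = 41 - 9*(-8 + 49/8 - 21/8) = 41 - 9*(-9/2) = 41 + 81/2 = 163/2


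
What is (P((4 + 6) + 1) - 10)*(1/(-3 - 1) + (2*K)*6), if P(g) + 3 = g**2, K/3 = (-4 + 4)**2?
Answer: -27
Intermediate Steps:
K = 0 (K = 3*(-4 + 4)**2 = 3*0**2 = 3*0 = 0)
P(g) = -3 + g**2
(P((4 + 6) + 1) - 10)*(1/(-3 - 1) + (2*K)*6) = ((-3 + ((4 + 6) + 1)**2) - 10)*(1/(-3 - 1) + (2*0)*6) = ((-3 + (10 + 1)**2) - 10)*(1/(-4) + 0*6) = ((-3 + 11**2) - 10)*(-1/4 + 0) = ((-3 + 121) - 10)*(-1/4) = (118 - 10)*(-1/4) = 108*(-1/4) = -27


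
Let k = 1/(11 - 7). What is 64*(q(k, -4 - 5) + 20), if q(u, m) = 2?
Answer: 1408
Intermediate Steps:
k = ¼ (k = 1/4 = ¼ ≈ 0.25000)
64*(q(k, -4 - 5) + 20) = 64*(2 + 20) = 64*22 = 1408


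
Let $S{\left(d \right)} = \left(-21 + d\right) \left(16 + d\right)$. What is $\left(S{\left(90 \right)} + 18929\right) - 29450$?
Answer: $-3207$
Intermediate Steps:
$\left(S{\left(90 \right)} + 18929\right) - 29450 = \left(\left(-336 + 90^{2} - 450\right) + 18929\right) - 29450 = \left(\left(-336 + 8100 - 450\right) + 18929\right) - 29450 = \left(7314 + 18929\right) - 29450 = 26243 - 29450 = -3207$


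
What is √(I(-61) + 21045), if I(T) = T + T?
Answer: 7*√427 ≈ 144.65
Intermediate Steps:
I(T) = 2*T
√(I(-61) + 21045) = √(2*(-61) + 21045) = √(-122 + 21045) = √20923 = 7*√427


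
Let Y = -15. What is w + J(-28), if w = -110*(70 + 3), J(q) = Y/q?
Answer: -224825/28 ≈ -8029.5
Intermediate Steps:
J(q) = -15/q
w = -8030 (w = -110*73 = -8030)
w + J(-28) = -8030 - 15/(-28) = -8030 - 15*(-1/28) = -8030 + 15/28 = -224825/28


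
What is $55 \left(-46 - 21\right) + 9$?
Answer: $-3676$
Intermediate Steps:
$55 \left(-46 - 21\right) + 9 = 55 \left(-67\right) + 9 = -3685 + 9 = -3676$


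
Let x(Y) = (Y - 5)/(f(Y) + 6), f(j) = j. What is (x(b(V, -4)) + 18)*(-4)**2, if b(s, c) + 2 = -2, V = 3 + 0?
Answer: 216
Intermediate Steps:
V = 3
b(s, c) = -4 (b(s, c) = -2 - 2 = -4)
x(Y) = (-5 + Y)/(6 + Y) (x(Y) = (Y - 5)/(Y + 6) = (-5 + Y)/(6 + Y))
(x(b(V, -4)) + 18)*(-4)**2 = ((-5 - 4)/(6 - 4) + 18)*(-4)**2 = (-9/2 + 18)*16 = (27/2)*16 = 216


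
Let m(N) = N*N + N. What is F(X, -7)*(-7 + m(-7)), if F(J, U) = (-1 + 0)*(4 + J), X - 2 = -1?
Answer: -175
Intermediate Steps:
X = 1 (X = 2 - 1 = 1)
F(J, U) = -4 - J (F(J, U) = -(4 + J) = -4 - J)
m(N) = N + N² (m(N) = N² + N = N + N²)
F(X, -7)*(-7 + m(-7)) = (-4 - 1*1)*(-7 - 7*(1 - 7)) = (-4 - 1)*(-7 - 7*(-6)) = -5*(-7 + 42) = -5*35 = -175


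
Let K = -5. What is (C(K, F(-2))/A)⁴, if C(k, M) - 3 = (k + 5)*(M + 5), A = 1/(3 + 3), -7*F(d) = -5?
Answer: 104976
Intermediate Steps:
F(d) = 5/7 (F(d) = -⅐*(-5) = 5/7)
A = ⅙ (A = 1/6 = ⅙ ≈ 0.16667)
C(k, M) = 3 + (5 + M)*(5 + k) (C(k, M) = 3 + (k + 5)*(M + 5) = 3 + (5 + k)*(5 + M) = 3 + (5 + M)*(5 + k))
(C(K, F(-2))/A)⁴ = ((28 + 5*(5/7) + 5*(-5) + (5/7)*(-5))/(⅙))⁴ = ((28 + 25/7 - 25 - 25/7)*6)⁴ = (3*6)⁴ = 18⁴ = 104976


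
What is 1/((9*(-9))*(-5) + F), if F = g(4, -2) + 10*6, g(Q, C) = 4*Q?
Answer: 1/481 ≈ 0.0020790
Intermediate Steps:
F = 76 (F = 4*4 + 10*6 = 16 + 60 = 76)
1/((9*(-9))*(-5) + F) = 1/((9*(-9))*(-5) + 76) = 1/(-81*(-5) + 76) = 1/(405 + 76) = 1/481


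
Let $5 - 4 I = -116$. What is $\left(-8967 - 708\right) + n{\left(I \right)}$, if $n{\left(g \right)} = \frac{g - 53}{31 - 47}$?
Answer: $- \frac{619109}{64} \approx -9673.6$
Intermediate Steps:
$I = \frac{121}{4}$ ($I = \frac{5}{4} - -29 = \frac{5}{4} + 29 = \frac{121}{4} \approx 30.25$)
$n{\left(g \right)} = \frac{53}{16} - \frac{g}{16}$ ($n{\left(g \right)} = \frac{-53 + g}{-16} = \left(-53 + g\right) \left(- \frac{1}{16}\right) = \frac{53}{16} - \frac{g}{16}$)
$\left(-8967 - 708\right) + n{\left(I \right)} = \left(-8967 - 708\right) + \left(\frac{53}{16} - \frac{121}{64}\right) = -9675 + \frac{91}{64} = - \frac{619109}{64}$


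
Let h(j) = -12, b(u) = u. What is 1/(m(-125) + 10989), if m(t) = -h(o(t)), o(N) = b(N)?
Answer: 1/11001 ≈ 9.0901e-5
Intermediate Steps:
o(N) = N
m(t) = 12 (m(t) = -1*(-12) = 12)
1/(m(-125) + 10989) = 1/(12 + 10989) = 1/11001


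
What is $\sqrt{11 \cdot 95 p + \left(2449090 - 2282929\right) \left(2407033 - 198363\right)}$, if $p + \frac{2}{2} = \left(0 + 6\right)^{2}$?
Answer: $\sqrt{366994852445} \approx 6.058 \cdot 10^{5}$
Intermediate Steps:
$p = 35$ ($p = -1 + \left(0 + 6\right)^{2} = -1 + 6^{2} = -1 + 36 = 35$)
$\sqrt{11 \cdot 95 p + \left(2449090 - 2282929\right) \left(2407033 - 198363\right)} = \sqrt{11 \cdot 95 \cdot 35 + \left(2449090 - 2282929\right) \left(2407033 - 198363\right)} = \sqrt{1045 \cdot 35 + 166161 \cdot 2208670} = \sqrt{36575 + 366994815870} = \sqrt{366994852445}$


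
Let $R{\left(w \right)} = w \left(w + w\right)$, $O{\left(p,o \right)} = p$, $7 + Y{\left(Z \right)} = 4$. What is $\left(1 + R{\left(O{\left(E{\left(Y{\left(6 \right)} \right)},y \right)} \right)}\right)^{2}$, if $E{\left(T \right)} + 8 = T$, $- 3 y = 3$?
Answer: $59049$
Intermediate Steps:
$Y{\left(Z \right)} = -3$ ($Y{\left(Z \right)} = -7 + 4 = -3$)
$y = -1$ ($y = \left(- \frac{1}{3}\right) 3 = -1$)
$E{\left(T \right)} = -8 + T$
$R{\left(w \right)} = 2 w^{2}$ ($R{\left(w \right)} = w 2 w = 2 w^{2}$)
$\left(1 + R{\left(O{\left(E{\left(Y{\left(6 \right)} \right)},y \right)} \right)}\right)^{2} = \left(1 + 2 \left(-8 - 3\right)^{2}\right)^{2} = \left(1 + 2 \left(-11\right)^{2}\right)^{2} = \left(1 + 2 \cdot 121\right)^{2} = \left(1 + 242\right)^{2} = 243^{2} = 59049$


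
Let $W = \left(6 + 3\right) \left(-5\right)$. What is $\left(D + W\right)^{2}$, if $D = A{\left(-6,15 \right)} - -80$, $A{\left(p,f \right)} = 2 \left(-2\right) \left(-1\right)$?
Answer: $1521$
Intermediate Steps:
$A{\left(p,f \right)} = 4$ ($A{\left(p,f \right)} = \left(-4\right) \left(-1\right) = 4$)
$D = 84$ ($D = 4 - -80 = 4 + 80 = 84$)
$W = -45$ ($W = 9 \left(-5\right) = -45$)
$\left(D + W\right)^{2} = \left(84 - 45\right)^{2} = 39^{2} = 1521$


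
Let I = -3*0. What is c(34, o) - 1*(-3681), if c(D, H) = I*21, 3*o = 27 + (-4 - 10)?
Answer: 3681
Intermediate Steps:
I = 0
o = 13/3 (o = (27 + (-4 - 10))/3 = (27 - 14)/3 = (⅓)*13 = 13/3 ≈ 4.3333)
c(D, H) = 0 (c(D, H) = 0*21 = 0)
c(34, o) - 1*(-3681) = 0 - 1*(-3681) = 0 + 3681 = 3681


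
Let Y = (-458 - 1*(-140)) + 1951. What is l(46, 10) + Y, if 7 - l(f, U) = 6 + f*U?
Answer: 1174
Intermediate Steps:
l(f, U) = 1 - U*f (l(f, U) = 7 - (6 + f*U) = 7 - (6 + U*f) = 7 + (-6 - U*f) = 1 - U*f)
Y = 1633 (Y = (-458 + 140) + 1951 = -318 + 1951 = 1633)
l(46, 10) + Y = (1 - 1*10*46) + 1633 = (1 - 460) + 1633 = -459 + 1633 = 1174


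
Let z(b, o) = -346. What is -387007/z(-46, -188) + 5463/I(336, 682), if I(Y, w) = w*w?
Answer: 90004067033/80466452 ≈ 1118.5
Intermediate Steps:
I(Y, w) = w**2
-387007/z(-46, -188) + 5463/I(336, 682) = -387007/(-346) + 5463/(682**2) = -387007*(-1/346) + 5463/465124 = 387007/346 + 5463*(1/465124) = 387007/346 + 5463/465124 = 90004067033/80466452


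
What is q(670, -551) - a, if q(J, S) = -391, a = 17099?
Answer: -17490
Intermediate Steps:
q(670, -551) - a = -391 - 1*17099 = -391 - 17099 = -17490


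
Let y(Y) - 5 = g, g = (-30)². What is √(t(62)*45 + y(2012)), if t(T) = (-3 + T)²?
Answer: 5*√6302 ≈ 396.93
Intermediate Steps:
g = 900
y(Y) = 905 (y(Y) = 5 + 900 = 905)
√(t(62)*45 + y(2012)) = √((-3 + 62)²*45 + 905) = √(59²*45 + 905) = √(3481*45 + 905) = √(156645 + 905) = √157550 = 5*√6302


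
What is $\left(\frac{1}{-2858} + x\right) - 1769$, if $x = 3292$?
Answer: $\frac{4352733}{2858} \approx 1523.0$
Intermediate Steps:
$\left(\frac{1}{-2858} + x\right) - 1769 = \left(\frac{1}{-2858} + 3292\right) - 1769 = \left(- \frac{1}{2858} + 3292\right) - 1769 = \frac{9408535}{2858} - 1769 = \frac{4352733}{2858}$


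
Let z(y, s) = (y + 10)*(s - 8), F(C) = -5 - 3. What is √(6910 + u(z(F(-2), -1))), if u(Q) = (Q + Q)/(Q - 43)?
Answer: √25714306/61 ≈ 83.130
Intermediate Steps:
F(C) = -8
z(y, s) = (-8 + s)*(10 + y) (z(y, s) = (10 + y)*(-8 + s) = (-8 + s)*(10 + y))
u(Q) = 2*Q/(-43 + Q) (u(Q) = (2*Q)/(-43 + Q) = 2*Q/(-43 + Q))
√(6910 + u(z(F(-2), -1))) = √(6910 + 2*(-80 - 8*(-8) + 10*(-1) - 1*(-8))/(-43 + (-80 - 8*(-8) + 10*(-1) - 1*(-8)))) = √(6910 + 2*(-80 + 64 - 10 + 8)/(-43 + (-80 + 64 - 10 + 8))) = √(6910 + 2*(-18)/(-43 - 18)) = √(6910 + 2*(-18)/(-61)) = √(6910 + 2*(-18)*(-1/61)) = √(6910 + 36/61) = √(421546/61) = √25714306/61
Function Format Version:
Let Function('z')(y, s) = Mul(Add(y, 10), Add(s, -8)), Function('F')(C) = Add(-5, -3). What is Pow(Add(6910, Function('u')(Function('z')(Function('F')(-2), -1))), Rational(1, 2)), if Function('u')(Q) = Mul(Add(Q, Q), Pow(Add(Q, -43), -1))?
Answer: Mul(Rational(1, 61), Pow(25714306, Rational(1, 2))) ≈ 83.130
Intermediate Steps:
Function('F')(C) = -8
Function('z')(y, s) = Mul(Add(-8, s), Add(10, y)) (Function('z')(y, s) = Mul(Add(10, y), Add(-8, s)) = Mul(Add(-8, s), Add(10, y)))
Function('u')(Q) = Mul(2, Q, Pow(Add(-43, Q), -1)) (Function('u')(Q) = Mul(Mul(2, Q), Pow(Add(-43, Q), -1)) = Mul(2, Q, Pow(Add(-43, Q), -1)))
Pow(Add(6910, Function('u')(Function('z')(Function('F')(-2), -1))), Rational(1, 2)) = Pow(Add(6910, Mul(2, Add(-80, Mul(-8, -8), Mul(10, -1), Mul(-1, -8)), Pow(Add(-43, Add(-80, Mul(-8, -8), Mul(10, -1), Mul(-1, -8))), -1))), Rational(1, 2)) = Pow(Add(6910, Mul(2, Add(-80, 64, -10, 8), Pow(Add(-43, Add(-80, 64, -10, 8)), -1))), Rational(1, 2)) = Pow(Add(6910, Mul(2, -18, Pow(Add(-43, -18), -1))), Rational(1, 2)) = Pow(Add(6910, Mul(2, -18, Pow(-61, -1))), Rational(1, 2)) = Pow(Add(6910, Mul(2, -18, Rational(-1, 61))), Rational(1, 2)) = Pow(Add(6910, Rational(36, 61)), Rational(1, 2)) = Pow(Rational(421546, 61), Rational(1, 2)) = Mul(Rational(1, 61), Pow(25714306, Rational(1, 2)))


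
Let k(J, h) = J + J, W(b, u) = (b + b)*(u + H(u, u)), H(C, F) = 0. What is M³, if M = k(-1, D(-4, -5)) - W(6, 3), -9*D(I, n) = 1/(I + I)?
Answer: -54872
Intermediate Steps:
D(I, n) = -1/(18*I) (D(I, n) = -1/(9*(I + I)) = -1/(2*I)/9 = -1/(18*I))
W(b, u) = 2*b*u (W(b, u) = (b + b)*(u + 0) = (2*b)*u = 2*b*u)
k(J, h) = 2*J
M = -38 (M = 2*(-1) - 2*6*3 = -2 - 36 = -38)
M³ = (-38)³ = -54872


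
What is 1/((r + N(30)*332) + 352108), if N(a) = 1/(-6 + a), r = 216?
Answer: 6/2114027 ≈ 2.8382e-6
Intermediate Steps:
1/((r + N(30)*332) + 352108) = 1/((216 + 332/(-6 + 30)) + 352108) = 1/((216 + 332/24) + 352108) = 1/((216 + (1/24)*332) + 352108) = 1/((216 + 83/6) + 352108) = 1/(1379/6 + 352108) = 1/(2114027/6) = 6/2114027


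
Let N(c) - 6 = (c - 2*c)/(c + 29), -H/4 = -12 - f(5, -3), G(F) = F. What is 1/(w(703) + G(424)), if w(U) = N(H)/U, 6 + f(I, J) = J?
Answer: 28823/12221186 ≈ 0.0023584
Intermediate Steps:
f(I, J) = -6 + J
H = 12 (H = -4*(-12 - (-6 - 3)) = -4*(-12 - 1*(-9)) = -4*(-12 + 9) = -4*(-3) = 12)
N(c) = 6 - c/(29 + c) (N(c) = 6 + (c - 2*c)/(c + 29) = 6 + (-c)/(29 + c) = 6 - c/(29 + c))
w(U) = 234/(41*U) (w(U) = ((174 + 5*12)/(29 + 12))/U = ((174 + 60)/41)/U = ((1/41)*234)/U = 234/(41*U))
1/(w(703) + G(424)) = 1/((234/41)/703 + 424) = 1/((234/41)*(1/703) + 424) = 1/(234/28823 + 424) = 1/(12221186/28823) = 28823/12221186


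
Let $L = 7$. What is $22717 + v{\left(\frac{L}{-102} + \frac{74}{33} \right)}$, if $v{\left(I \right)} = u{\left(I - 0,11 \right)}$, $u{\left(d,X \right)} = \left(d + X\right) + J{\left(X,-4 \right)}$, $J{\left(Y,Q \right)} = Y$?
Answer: $\frac{8505199}{374} \approx 22741.0$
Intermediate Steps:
$u{\left(d,X \right)} = d + 2 X$ ($u{\left(d,X \right)} = \left(d + X\right) + X = \left(X + d\right) + X = d + 2 X$)
$v{\left(I \right)} = 22 + I$ ($v{\left(I \right)} = \left(I - 0\right) + 2 \cdot 11 = \left(I + 0\right) + 22 = I + 22 = 22 + I$)
$22717 + v{\left(\frac{L}{-102} + \frac{74}{33} \right)} = 22717 + \left(22 + \left(\frac{7}{-102} + \frac{74}{33}\right)\right) = 22717 + \left(22 + \left(7 \left(- \frac{1}{102}\right) + 74 \cdot \frac{1}{33}\right)\right) = 22717 + \left(22 + \left(- \frac{7}{102} + \frac{74}{33}\right)\right) = 22717 + \left(22 + \frac{813}{374}\right) = 22717 + \frac{9041}{374} = \frac{8505199}{374}$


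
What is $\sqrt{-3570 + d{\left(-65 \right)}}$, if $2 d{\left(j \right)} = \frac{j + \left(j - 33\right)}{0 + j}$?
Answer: $\frac{i \sqrt{60311810}}{130} \approx 59.739 i$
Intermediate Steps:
$d{\left(j \right)} = \frac{-33 + 2 j}{2 j}$ ($d{\left(j \right)} = \frac{\left(j + \left(j - 33\right)\right) \frac{1}{0 + j}}{2} = \frac{\left(j + \left(-33 + j\right)\right) \frac{1}{j}}{2} = \frac{\left(-33 + 2 j\right) \frac{1}{j}}{2} = \frac{\frac{1}{j} \left(-33 + 2 j\right)}{2} = \frac{-33 + 2 j}{2 j}$)
$\sqrt{-3570 + d{\left(-65 \right)}} = \sqrt{-3570 + \frac{- \frac{33}{2} - 65}{-65}} = \sqrt{-3570 - - \frac{163}{130}} = \sqrt{-3570 + \frac{163}{130}} = \sqrt{- \frac{463937}{130}} = \frac{i \sqrt{60311810}}{130}$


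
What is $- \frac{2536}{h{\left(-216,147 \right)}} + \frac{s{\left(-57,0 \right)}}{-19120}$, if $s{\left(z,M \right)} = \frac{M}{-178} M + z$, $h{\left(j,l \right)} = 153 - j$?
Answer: $- \frac{48467287}{7055280} \approx -6.8696$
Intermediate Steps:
$s{\left(z,M \right)} = z - \frac{M^{2}}{178}$ ($s{\left(z,M \right)} = M \left(- \frac{1}{178}\right) M + z = - \frac{M}{178} M + z = - \frac{M^{2}}{178} + z = z - \frac{M^{2}}{178}$)
$- \frac{2536}{h{\left(-216,147 \right)}} + \frac{s{\left(-57,0 \right)}}{-19120} = - \frac{2536}{153 - -216} + \frac{-57 - \frac{0^{2}}{178}}{-19120} = - \frac{2536}{153 + 216} + \left(-57 - 0\right) \left(- \frac{1}{19120}\right) = - \frac{2536}{369} + \left(-57 + 0\right) \left(- \frac{1}{19120}\right) = \left(-2536\right) \frac{1}{369} - - \frac{57}{19120} = - \frac{2536}{369} + \frac{57}{19120} = - \frac{48467287}{7055280}$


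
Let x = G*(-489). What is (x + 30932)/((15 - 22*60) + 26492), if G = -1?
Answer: 31421/25187 ≈ 1.2475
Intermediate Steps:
x = 489 (x = -1*(-489) = 489)
(x + 30932)/((15 - 22*60) + 26492) = (489 + 30932)/((15 - 22*60) + 26492) = 31421/((15 - 1320) + 26492) = 31421/(-1305 + 26492) = 31421/25187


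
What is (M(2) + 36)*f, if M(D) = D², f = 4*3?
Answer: 480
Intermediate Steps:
f = 12
(M(2) + 36)*f = (2² + 36)*12 = (4 + 36)*12 = 40*12 = 480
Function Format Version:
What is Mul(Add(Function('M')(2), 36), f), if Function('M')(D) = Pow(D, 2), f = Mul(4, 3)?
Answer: 480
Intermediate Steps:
f = 12
Mul(Add(Function('M')(2), 36), f) = Mul(Add(Pow(2, 2), 36), 12) = Mul(Add(4, 36), 12) = Mul(40, 12) = 480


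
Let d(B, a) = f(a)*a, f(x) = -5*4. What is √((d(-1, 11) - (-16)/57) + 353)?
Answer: √433029/57 ≈ 11.545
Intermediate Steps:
f(x) = -20
d(B, a) = -20*a
√((d(-1, 11) - (-16)/57) + 353) = √((-20*11 - (-16)/57) + 353) = √((-220 - (-16)/57) + 353) = √((-220 - 1*(-16/57)) + 353) = √((-220 + 16/57) + 353) = √(-12524/57 + 353) = √(7597/57) = √433029/57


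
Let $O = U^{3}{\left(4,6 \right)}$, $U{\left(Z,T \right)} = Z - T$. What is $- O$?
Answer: $8$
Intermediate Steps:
$O = -8$ ($O = \left(4 - 6\right)^{3} = \left(-2\right)^{3} = -8$)
$- O = \left(-1\right) \left(-8\right) = 8$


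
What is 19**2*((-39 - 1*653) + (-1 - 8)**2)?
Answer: -220571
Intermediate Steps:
19**2*((-39 - 1*653) + (-1 - 8)**2) = 361*((-39 - 653) + (-9)**2) = 361*(-692 + 81) = 361*(-611) = -220571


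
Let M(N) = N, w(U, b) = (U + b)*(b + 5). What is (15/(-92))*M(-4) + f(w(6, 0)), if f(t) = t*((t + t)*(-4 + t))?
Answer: 1076415/23 ≈ 46801.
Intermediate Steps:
w(U, b) = (5 + b)*(U + b) (w(U, b) = (U + b)*(5 + b) = (5 + b)*(U + b))
f(t) = 2*t²*(-4 + t) (f(t) = t*((2*t)*(-4 + t)) = t*(2*t*(-4 + t)) = 2*t²*(-4 + t))
(15/(-92))*M(-4) + f(w(6, 0)) = (15/(-92))*(-4) + 2*(0² + 5*6 + 5*0 + 6*0)²*(-4 + (0² + 5*6 + 5*0 + 6*0)) = (15*(-1/92))*(-4) + 2*(0 + 30 + 0 + 0)²*(-4 + (0 + 30 + 0 + 0)) = -15/92*(-4) + 2*30²*(-4 + 30) = 15/23 + 2*900*26 = 15/23 + 46800 = 1076415/23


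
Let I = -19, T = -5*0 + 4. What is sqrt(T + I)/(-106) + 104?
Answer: 104 - I*sqrt(15)/106 ≈ 104.0 - 0.036538*I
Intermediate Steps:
T = 4 (T = 0 + 4 = 4)
sqrt(T + I)/(-106) + 104 = sqrt(4 - 19)/(-106) + 104 = -I*sqrt(15)/106 + 104 = 104 - I*sqrt(15)/106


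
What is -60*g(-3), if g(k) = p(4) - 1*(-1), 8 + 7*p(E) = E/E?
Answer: 0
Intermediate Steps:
p(E) = -1 (p(E) = -8/7 + (E/E)/7 = -8/7 + (⅐)*1 = -8/7 + ⅐ = -1)
g(k) = 0 (g(k) = -1 - 1*(-1) = -1 + 1 = 0)
-60*g(-3) = -60*0 = 0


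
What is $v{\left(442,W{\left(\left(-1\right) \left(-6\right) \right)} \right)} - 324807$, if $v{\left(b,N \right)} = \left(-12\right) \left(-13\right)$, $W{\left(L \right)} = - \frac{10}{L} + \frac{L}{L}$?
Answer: $-324651$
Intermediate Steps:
$W{\left(L \right)} = 1 - \frac{10}{L}$ ($W{\left(L \right)} = - \frac{10}{L} + 1 = 1 - \frac{10}{L}$)
$v{\left(b,N \right)} = 156$
$v{\left(442,W{\left(\left(-1\right) \left(-6\right) \right)} \right)} - 324807 = 156 - 324807 = -324651$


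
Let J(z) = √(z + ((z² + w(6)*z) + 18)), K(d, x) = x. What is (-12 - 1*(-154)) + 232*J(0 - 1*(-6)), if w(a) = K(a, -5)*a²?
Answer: 142 + 464*I*√255 ≈ 142.0 + 7409.5*I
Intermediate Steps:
w(a) = -5*a²
J(z) = √(18 + z² - 179*z) (J(z) = √(z + ((z² + (-5*6²)*z) + 18)) = √(z + ((z² + (-5*36)*z) + 18)) = √(z + ((z² - 180*z) + 18)) = √(z + (18 + z² - 180*z)) = √(18 + z² - 179*z))
(-12 - 1*(-154)) + 232*J(0 - 1*(-6)) = (-12 - 1*(-154)) + 232*√(18 + (0 - 1*(-6))² - 179*(0 - 1*(-6))) = (-12 + 154) + 232*√(18 + (0 + 6)² - 179*(0 + 6)) = 142 + 232*√(18 + 6² - 179*6) = 142 + 232*√(18 + 36 - 1074) = 142 + 232*√(-1020) = 142 + 232*(2*I*√255) = 142 + 464*I*√255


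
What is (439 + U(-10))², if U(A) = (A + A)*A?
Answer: 408321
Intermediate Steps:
U(A) = 2*A² (U(A) = (2*A)*A = 2*A²)
(439 + U(-10))² = (439 + 2*(-10)²)² = (439 + 2*100)² = (439 + 200)² = 639² = 408321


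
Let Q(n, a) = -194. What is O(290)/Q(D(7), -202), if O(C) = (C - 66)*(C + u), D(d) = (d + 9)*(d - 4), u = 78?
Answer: -41216/97 ≈ -424.91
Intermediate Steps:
D(d) = (-4 + d)*(9 + d) (D(d) = (9 + d)*(-4 + d) = (-4 + d)*(9 + d))
O(C) = (-66 + C)*(78 + C) (O(C) = (C - 66)*(C + 78) = (-66 + C)*(78 + C))
O(290)/Q(D(7), -202) = (-5148 + 290**2 + 12*290)/(-194) = (-5148 + 84100 + 3480)*(-1/194) = 82432*(-1/194) = -41216/97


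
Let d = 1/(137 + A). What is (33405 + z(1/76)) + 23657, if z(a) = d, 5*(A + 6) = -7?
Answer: 36976181/648 ≈ 57062.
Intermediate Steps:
A = -37/5 (A = -6 + (1/5)*(-7) = -6 - 7/5 = -37/5 ≈ -7.4000)
d = 5/648 (d = 1/(137 - 37/5) = 1/(648/5) = 5/648 ≈ 0.0077161)
z(a) = 5/648
(33405 + z(1/76)) + 23657 = (33405 + 5/648) + 23657 = 21646445/648 + 23657 = 36976181/648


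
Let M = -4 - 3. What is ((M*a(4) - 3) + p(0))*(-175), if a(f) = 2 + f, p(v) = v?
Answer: 7875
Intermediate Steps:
M = -7
((M*a(4) - 3) + p(0))*(-175) = ((-7*(2 + 4) - 3) + 0)*(-175) = ((-7*6 - 3) + 0)*(-175) = ((-42 - 3) + 0)*(-175) = (-45 + 0)*(-175) = -45*(-175) = 7875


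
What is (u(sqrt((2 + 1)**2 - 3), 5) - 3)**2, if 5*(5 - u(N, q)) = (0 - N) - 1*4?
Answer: (14 + sqrt(6))**2/25 ≈ 10.823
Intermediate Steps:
u(N, q) = 29/5 + N/5 (u(N, q) = 5 - ((0 - N) - 1*4)/5 = 5 - (-N - 4)/5 = 5 - (-4 - N)/5 = 5 + (4/5 + N/5) = 29/5 + N/5)
(u(sqrt((2 + 1)**2 - 3), 5) - 3)**2 = ((29/5 + sqrt((2 + 1)**2 - 3)/5) - 3)**2 = ((29/5 + sqrt(3**2 - 3)/5) - 3)**2 = ((29/5 + sqrt(9 - 3)/5) - 3)**2 = ((29/5 + sqrt(6)/5) - 3)**2 = (14/5 + sqrt(6)/5)**2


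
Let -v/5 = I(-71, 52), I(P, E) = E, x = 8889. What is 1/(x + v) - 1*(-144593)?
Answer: 1247692998/8629 ≈ 1.4459e+5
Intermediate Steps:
v = -260 (v = -5*52 = -260)
1/(x + v) - 1*(-144593) = 1/(8889 - 260) - 1*(-144593) = 1/8629 + 144593 = 1247692998/8629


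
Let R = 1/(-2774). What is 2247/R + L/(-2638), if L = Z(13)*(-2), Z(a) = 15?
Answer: -8221561767/1319 ≈ -6.2332e+6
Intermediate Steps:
R = -1/2774 ≈ -0.00036049
L = -30 (L = 15*(-2) = -30)
2247/R + L/(-2638) = 2247/(-1/2774) - 30/(-2638) = 2247*(-2774) - 30*(-1/2638) = -6233178 + 15/1319 = -8221561767/1319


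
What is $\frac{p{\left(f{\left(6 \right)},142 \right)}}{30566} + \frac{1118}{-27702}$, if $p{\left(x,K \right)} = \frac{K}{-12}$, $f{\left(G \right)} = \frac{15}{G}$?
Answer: $- \frac{34500595}{846739332} \approx -0.040745$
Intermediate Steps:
$p{\left(x,K \right)} = - \frac{K}{12}$ ($p{\left(x,K \right)} = K \left(- \frac{1}{12}\right) = - \frac{K}{12}$)
$\frac{p{\left(f{\left(6 \right)},142 \right)}}{30566} + \frac{1118}{-27702} = \frac{\left(- \frac{1}{12}\right) 142}{30566} + \frac{1118}{-27702} = \left(- \frac{71}{6}\right) \frac{1}{30566} + 1118 \left(- \frac{1}{27702}\right) = - \frac{71}{183396} - \frac{559}{13851} = - \frac{34500595}{846739332}$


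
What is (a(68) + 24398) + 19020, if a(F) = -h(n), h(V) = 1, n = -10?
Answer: 43417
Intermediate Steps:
a(F) = -1 (a(F) = -1*1 = -1)
(a(68) + 24398) + 19020 = (-1 + 24398) + 19020 = 24397 + 19020 = 43417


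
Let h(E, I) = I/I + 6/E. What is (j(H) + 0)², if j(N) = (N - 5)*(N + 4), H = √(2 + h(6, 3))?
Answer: 324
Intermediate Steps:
h(E, I) = 1 + 6/E
H = 2 (H = √(2 + (6 + 6)/6) = √(2 + (⅙)*12) = √(2 + 2) = √4 = 2)
j(N) = (-5 + N)*(4 + N)
(j(H) + 0)² = ((-20 + 2² - 1*2) + 0)² = ((-20 + 4 - 2) + 0)² = (-18 + 0)² = (-18)² = 324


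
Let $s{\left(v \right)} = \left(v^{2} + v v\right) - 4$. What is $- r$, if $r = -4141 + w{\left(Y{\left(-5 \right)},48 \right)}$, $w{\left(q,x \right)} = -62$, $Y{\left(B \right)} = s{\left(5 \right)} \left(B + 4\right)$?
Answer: $4203$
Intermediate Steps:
$s{\left(v \right)} = -4 + 2 v^{2}$ ($s{\left(v \right)} = \left(v^{2} + v^{2}\right) - 4 = 2 v^{2} - 4 = -4 + 2 v^{2}$)
$Y{\left(B \right)} = 184 + 46 B$ ($Y{\left(B \right)} = \left(-4 + 2 \cdot 5^{2}\right) \left(B + 4\right) = \left(-4 + 2 \cdot 25\right) \left(4 + B\right) = \left(-4 + 50\right) \left(4 + B\right) = 46 \left(4 + B\right) = 184 + 46 B$)
$r = -4203$ ($r = -4141 - 62 = -4203$)
$- r = \left(-1\right) \left(-4203\right) = 4203$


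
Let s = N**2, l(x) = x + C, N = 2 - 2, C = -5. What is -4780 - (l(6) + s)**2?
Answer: -4781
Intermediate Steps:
N = 0
l(x) = -5 + x (l(x) = x - 5 = -5 + x)
s = 0 (s = 0**2 = 0)
-4780 - (l(6) + s)**2 = -4780 - ((-5 + 6) + 0)**2 = -4780 - (1 + 0)**2 = -4780 - 1*1**2 = -4780 - 1*1 = -4780 - 1 = -4781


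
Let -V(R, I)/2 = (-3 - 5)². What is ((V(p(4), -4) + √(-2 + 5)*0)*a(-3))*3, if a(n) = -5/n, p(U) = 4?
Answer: -640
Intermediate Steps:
V(R, I) = -128 (V(R, I) = -2*(-3 - 5)² = -2*(-8)² = -2*64 = -128)
((V(p(4), -4) + √(-2 + 5)*0)*a(-3))*3 = ((-128 + √(-2 + 5)*0)*(-5/(-3)))*3 = ((-128 + √3*0)*(-5*(-⅓)))*3 = ((-128 + 0)*(5/3))*3 = -128*5/3*3 = -640/3*3 = -640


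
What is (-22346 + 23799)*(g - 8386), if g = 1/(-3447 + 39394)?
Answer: -438009089073/35947 ≈ -1.2185e+7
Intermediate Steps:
g = 1/35947 ≈ 2.7819e-5
(-22346 + 23799)*(g - 8386) = (-22346 + 23799)*(1/35947 - 8386) = 1453*(-301451541/35947) = -438009089073/35947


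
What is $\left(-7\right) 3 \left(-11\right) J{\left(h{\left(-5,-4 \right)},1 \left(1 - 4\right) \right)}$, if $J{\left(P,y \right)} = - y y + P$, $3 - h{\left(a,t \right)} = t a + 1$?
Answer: $-6237$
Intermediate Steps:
$h{\left(a,t \right)} = 2 - a t$ ($h{\left(a,t \right)} = 3 - \left(t a + 1\right) = 3 - \left(a t + 1\right) = 3 - \left(1 + a t\right) = 2 - a t$)
$J{\left(P,y \right)} = P - y^{2}$ ($J{\left(P,y \right)} = - y^{2} + P = P - y^{2}$)
$\left(-7\right) 3 \left(-11\right) J{\left(h{\left(-5,-4 \right)},1 \left(1 - 4\right) \right)} = \left(-7\right) 3 \left(-11\right) \left(\left(2 - \left(-5\right) \left(-4\right)\right) - \left(1 \left(1 - 4\right)\right)^{2}\right) = \left(-21\right) \left(-11\right) \left(\left(2 - 20\right) - \left(1 \left(-3\right)\right)^{2}\right) = 231 \left(-18 - \left(-3\right)^{2}\right) = 231 \left(-18 - 9\right) = 231 \left(-27\right) = -6237$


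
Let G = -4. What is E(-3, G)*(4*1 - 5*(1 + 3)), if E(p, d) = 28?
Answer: -448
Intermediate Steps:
E(-3, G)*(4*1 - 5*(1 + 3)) = 28*(4*1 - 5*(1 + 3)) = 28*(4 - 5*4) = 28*(4 - 20) = 28*(-16) = -448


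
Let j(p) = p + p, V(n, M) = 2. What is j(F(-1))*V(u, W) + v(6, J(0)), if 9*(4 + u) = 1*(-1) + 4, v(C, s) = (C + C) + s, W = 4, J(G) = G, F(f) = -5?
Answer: -8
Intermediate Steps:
v(C, s) = s + 2*C (v(C, s) = 2*C + s = s + 2*C)
u = -11/3 (u = -4 + (1*(-1) + 4)/9 = -4 + (-1 + 4)/9 = -4 + (1/9)*3 = -4 + 1/3 = -11/3 ≈ -3.6667)
j(p) = 2*p
j(F(-1))*V(u, W) + v(6, J(0)) = (2*(-5))*2 + (0 + 2*6) = -10*2 + (0 + 12) = -20 + 12 = -8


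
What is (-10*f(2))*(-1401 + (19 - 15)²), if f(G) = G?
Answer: 27700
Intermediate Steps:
(-10*f(2))*(-1401 + (19 - 15)²) = (-10*2)*(-1401 + (19 - 15)²) = -20*(-1401 + 4²) = -20*(-1401 + 16) = -20*(-1385) = 27700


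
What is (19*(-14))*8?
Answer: -2128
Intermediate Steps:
(19*(-14))*8 = -266*8 = -2128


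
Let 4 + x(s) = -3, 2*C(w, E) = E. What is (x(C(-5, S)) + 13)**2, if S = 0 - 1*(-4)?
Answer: 36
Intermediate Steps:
S = 4 (S = 0 + 4 = 4)
C(w, E) = E/2
x(s) = -7 (x(s) = -4 - 3 = -7)
(x(C(-5, S)) + 13)**2 = (-7 + 13)**2 = 6**2 = 36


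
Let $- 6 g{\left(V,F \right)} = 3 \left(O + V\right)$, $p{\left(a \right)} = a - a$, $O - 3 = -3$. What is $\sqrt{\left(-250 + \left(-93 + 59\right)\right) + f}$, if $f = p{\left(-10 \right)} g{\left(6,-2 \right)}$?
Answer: $2 i \sqrt{71} \approx 16.852 i$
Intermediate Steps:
$O = 0$ ($O = 3 - 3 = 0$)
$p{\left(a \right)} = 0$
$g{\left(V,F \right)} = - \frac{V}{2}$ ($g{\left(V,F \right)} = - \frac{3 \left(0 + V\right)}{6} = - \frac{3 V}{6} = - \frac{V}{2}$)
$f = 0$ ($f = 0 \left(\left(- \frac{1}{2}\right) 6\right) = 0 \left(-3\right) = 0$)
$\sqrt{\left(-250 + \left(-93 + 59\right)\right) + f} = \sqrt{\left(-250 + \left(-93 + 59\right)\right) + 0} = \sqrt{\left(-250 - 34\right) + 0} = \sqrt{-284 + 0} = \sqrt{-284} = 2 i \sqrt{71}$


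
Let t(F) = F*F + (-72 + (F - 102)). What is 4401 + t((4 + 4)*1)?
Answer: 4299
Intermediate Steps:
t(F) = -174 + F + F² (t(F) = F² + (-72 + (-102 + F)) = F² + (-174 + F) = -174 + F + F²)
4401 + t((4 + 4)*1) = 4401 + (-174 + (4 + 4)*1 + ((4 + 4)*1)²) = 4401 + (-174 + 8*1 + (8*1)²) = 4401 + (-174 + 8 + 8²) = 4401 + (-174 + 8 + 64) = 4401 - 102 = 4299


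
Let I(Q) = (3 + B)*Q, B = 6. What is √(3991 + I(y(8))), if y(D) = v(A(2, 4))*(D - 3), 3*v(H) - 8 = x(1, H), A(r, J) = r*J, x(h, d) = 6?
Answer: √4201 ≈ 64.815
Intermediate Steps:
A(r, J) = J*r
v(H) = 14/3 (v(H) = 8/3 + (⅓)*6 = 8/3 + 2 = 14/3)
y(D) = -14 + 14*D/3 (y(D) = 14*(D - 3)/3 = 14*(-3 + D)/3 = -14 + 14*D/3)
I(Q) = 9*Q (I(Q) = (3 + 6)*Q = 9*Q)
√(3991 + I(y(8))) = √(3991 + 9*(-14 + (14/3)*8)) = √(3991 + 9*(-14 + 112/3)) = √(3991 + 9*(70/3)) = √(3991 + 210) = √4201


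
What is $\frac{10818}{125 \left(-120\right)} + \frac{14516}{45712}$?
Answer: $- \frac{1441523}{3571250} \approx -0.40365$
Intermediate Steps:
$\frac{10818}{125 \left(-120\right)} + \frac{14516}{45712} = \frac{10818}{-15000} + 14516 \cdot \frac{1}{45712} = 10818 \left(- \frac{1}{15000}\right) + \frac{3629}{11428} = - \frac{1803}{2500} + \frac{3629}{11428} = - \frac{1441523}{3571250}$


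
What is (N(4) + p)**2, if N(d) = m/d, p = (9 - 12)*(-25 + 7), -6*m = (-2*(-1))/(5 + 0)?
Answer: 10491121/3600 ≈ 2914.2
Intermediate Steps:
m = -1/15 (m = -(-2*(-1))/(6*(5 + 0)) = -1/(3*5) = -1/6*2/5 = -1/15 ≈ -0.066667)
p = 54 (p = -3*(-18) = 54)
N(d) = -1/(15*d)
(N(4) + p)**2 = (-1/15/4 + 54)**2 = (-1/15*1/4 + 54)**2 = (-1/60 + 54)**2 = (3239/60)**2 = 10491121/3600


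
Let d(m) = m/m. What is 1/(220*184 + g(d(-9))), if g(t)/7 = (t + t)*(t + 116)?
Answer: 1/42118 ≈ 2.3743e-5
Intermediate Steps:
d(m) = 1
g(t) = 14*t*(116 + t) (g(t) = 7*((t + t)*(t + 116)) = 7*((2*t)*(116 + t)) = 7*(2*t*(116 + t)) = 14*t*(116 + t))
1/(220*184 + g(d(-9))) = 1/(220*184 + 14*1*(116 + 1)) = 1/(40480 + 14*1*117) = 1/(40480 + 1638) = 1/42118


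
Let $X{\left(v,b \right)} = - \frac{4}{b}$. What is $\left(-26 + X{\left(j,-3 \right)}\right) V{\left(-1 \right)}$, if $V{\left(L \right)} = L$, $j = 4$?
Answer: $\frac{74}{3} \approx 24.667$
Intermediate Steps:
$\left(-26 + X{\left(j,-3 \right)}\right) V{\left(-1 \right)} = \left(-26 - \frac{4}{-3}\right) \left(-1\right) = \left(-26 - - \frac{4}{3}\right) \left(-1\right) = \left(-26 + \frac{4}{3}\right) \left(-1\right) = \left(- \frac{74}{3}\right) \left(-1\right) = \frac{74}{3}$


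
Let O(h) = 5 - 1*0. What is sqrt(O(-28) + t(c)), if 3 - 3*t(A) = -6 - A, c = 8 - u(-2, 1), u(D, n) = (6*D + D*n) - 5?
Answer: sqrt(17) ≈ 4.1231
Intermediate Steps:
u(D, n) = -5 + 6*D + D*n
O(h) = 5 (O(h) = 5 + 0 = 5)
c = 27 (c = 8 - (-5 + 6*(-2) - 2*1) = 8 - (-5 - 12 - 2) = 8 - 1*(-19) = 8 + 19 = 27)
t(A) = 3 + A/3 (t(A) = 1 - (-6 - A)/3 = 1 + (2 + A/3) = 3 + A/3)
sqrt(O(-28) + t(c)) = sqrt(5 + (3 + (1/3)*27)) = sqrt(5 + (3 + 9)) = sqrt(5 + 12) = sqrt(17)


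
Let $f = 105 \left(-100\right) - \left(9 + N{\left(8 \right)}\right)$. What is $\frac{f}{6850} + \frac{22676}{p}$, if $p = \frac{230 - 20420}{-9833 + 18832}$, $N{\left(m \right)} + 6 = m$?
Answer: $- \frac{139803228649}{13830150} \approx -10109.0$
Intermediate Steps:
$N{\left(m \right)} = -6 + m$
$p = - \frac{20190}{8999} \approx -2.2436$
$f = -10511$ ($f = 105 \left(-100\right) - 11 = -10500 - 11 = -10511$)
$\frac{f}{6850} + \frac{22676}{p} = - \frac{10511}{6850} + \frac{22676}{- \frac{20190}{8999}} = \left(-10511\right) \frac{1}{6850} + 22676 \left(- \frac{8999}{20190}\right) = - \frac{10511}{6850} - \frac{102030662}{10095} = - \frac{139803228649}{13830150}$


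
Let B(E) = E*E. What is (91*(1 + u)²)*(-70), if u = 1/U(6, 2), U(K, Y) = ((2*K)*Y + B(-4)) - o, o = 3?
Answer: -9198280/1369 ≈ -6719.0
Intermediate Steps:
B(E) = E²
U(K, Y) = 13 + 2*K*Y (U(K, Y) = ((2*K)*Y + (-4)²) - 1*3 = (2*K*Y + 16) - 3 = (16 + 2*K*Y) - 3 = 13 + 2*K*Y)
u = 1/37 (u = 1/(13 + 2*6*2) = 1/(13 + 24) = 1/37 ≈ 0.027027)
(91*(1 + u)²)*(-70) = (91*(1 + 1/37)²)*(-70) = (91*(38/37)²)*(-70) = (91*(1444/1369))*(-70) = (131404/1369)*(-70) = -9198280/1369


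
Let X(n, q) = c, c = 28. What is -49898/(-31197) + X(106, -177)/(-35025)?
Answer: 194089326/121408325 ≈ 1.5986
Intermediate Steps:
X(n, q) = 28
-49898/(-31197) + X(106, -177)/(-35025) = -49898/(-31197) + 28/(-35025) = -49898*(-1/31197) + 28*(-1/35025) = 49898/31197 - 28/35025 = 194089326/121408325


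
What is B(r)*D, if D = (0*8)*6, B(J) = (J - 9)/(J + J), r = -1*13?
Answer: 0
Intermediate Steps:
r = -13
B(J) = (-9 + J)/(2*J) (B(J) = (-9 + J)/((2*J)) = (-9 + J)*(1/(2*J)) = (-9 + J)/(2*J))
D = 0 (D = 0*6 = 0)
B(r)*D = ((½)*(-9 - 13)/(-13))*0 = ((½)*(-1/13)*(-22))*0 = (11/13)*0 = 0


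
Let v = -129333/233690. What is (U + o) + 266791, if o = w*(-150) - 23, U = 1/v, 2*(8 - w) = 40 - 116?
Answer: 33609274354/129333 ≈ 2.5987e+5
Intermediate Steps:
v = -129333/233690 (v = -129333*1/233690 = -129333/233690 ≈ -0.55344)
w = 46 (w = 8 - (40 - 116)/2 = 8 - ½*(-76) = 8 + 38 = 46)
U = -233690/129333 (U = 1/(-129333/233690) = -233690/129333 ≈ -1.8069)
o = -6923 (o = 46*(-150) - 23 = -6900 - 23 = -6923)
(U + o) + 266791 = (-233690/129333 - 6923) + 266791 = -895606049/129333 + 266791 = 33609274354/129333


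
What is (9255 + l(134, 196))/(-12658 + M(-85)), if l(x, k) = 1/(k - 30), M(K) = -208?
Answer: -1536331/2135756 ≈ -0.71934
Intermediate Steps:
l(x, k) = 1/(-30 + k)
(9255 + l(134, 196))/(-12658 + M(-85)) = (9255 + 1/(-30 + 196))/(-12658 - 208) = (9255 + 1/166)/(-12866) = (9255 + 1/166)*(-1/12866) = (1536331/166)*(-1/12866) = -1536331/2135756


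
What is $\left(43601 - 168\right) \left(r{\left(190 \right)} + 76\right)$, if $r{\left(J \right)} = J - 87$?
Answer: $7774507$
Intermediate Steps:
$r{\left(J \right)} = -87 + J$
$\left(43601 - 168\right) \left(r{\left(190 \right)} + 76\right) = \left(43601 - 168\right) \left(\left(-87 + 190\right) + 76\right) = 43433 \left(103 + 76\right) = 43433 \cdot 179 = 7774507$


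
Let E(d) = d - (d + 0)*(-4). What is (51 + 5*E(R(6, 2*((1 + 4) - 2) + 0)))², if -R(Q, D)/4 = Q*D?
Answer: 12595401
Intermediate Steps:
R(Q, D) = -4*D*Q (R(Q, D) = -4*Q*D = -4*D*Q)
E(d) = 5*d (E(d) = d - d*(-4) = d - (-4)*d = d + 4*d = 5*d)
(51 + 5*E(R(6, 2*((1 + 4) - 2) + 0)))² = (51 + 5*(5*(-4*(2*((1 + 4) - 2) + 0)*6)))² = (51 + 5*(5*(-4*(2*(5 - 2) + 0)*6)))² = (51 + 5*(5*(-4*(2*3 + 0)*6)))² = (51 + 5*(5*(-4*(6 + 0)*6)))² = (51 + 5*(5*(-4*6*6)))² = (51 + 5*(5*(-144)))² = (51 + 5*(-720))² = (51 - 3600)² = (-3549)² = 12595401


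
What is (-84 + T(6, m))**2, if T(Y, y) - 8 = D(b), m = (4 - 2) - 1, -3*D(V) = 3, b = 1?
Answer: 5929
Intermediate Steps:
D(V) = -1 (D(V) = -1/3*3 = -1)
m = 1 (m = 2 - 1 = 1)
T(Y, y) = 7 (T(Y, y) = 8 - 1 = 7)
(-84 + T(6, m))**2 = (-84 + 7)**2 = (-77)**2 = 5929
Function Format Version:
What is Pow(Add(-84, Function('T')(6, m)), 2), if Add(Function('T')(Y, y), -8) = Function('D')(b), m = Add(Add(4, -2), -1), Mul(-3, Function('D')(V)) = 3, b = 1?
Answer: 5929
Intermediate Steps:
Function('D')(V) = -1 (Function('D')(V) = Mul(Rational(-1, 3), 3) = -1)
m = 1 (m = Add(2, -1) = 1)
Function('T')(Y, y) = 7 (Function('T')(Y, y) = Add(8, -1) = 7)
Pow(Add(-84, Function('T')(6, m)), 2) = Pow(Add(-84, 7), 2) = Pow(-77, 2) = 5929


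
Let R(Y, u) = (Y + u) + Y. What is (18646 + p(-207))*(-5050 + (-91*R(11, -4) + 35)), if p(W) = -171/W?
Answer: -2853318681/23 ≈ -1.2406e+8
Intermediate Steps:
R(Y, u) = u + 2*Y
(18646 + p(-207))*(-5050 + (-91*R(11, -4) + 35)) = (18646 - 171/(-207))*(-5050 + (-91*(-4 + 2*11) + 35)) = (18646 - 171*(-1/207))*(-5050 + (-91*(-4 + 22) + 35)) = (18646 + 19/23)*(-5050 + (-91*18 + 35)) = 428877*(-5050 + (-1638 + 35))/23 = 428877*(-5050 - 1603)/23 = (428877/23)*(-6653) = -2853318681/23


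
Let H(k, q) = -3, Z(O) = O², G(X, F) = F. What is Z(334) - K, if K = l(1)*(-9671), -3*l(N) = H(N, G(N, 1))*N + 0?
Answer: 121227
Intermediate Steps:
l(N) = N (l(N) = -(-3*N + 0)/3 = -(-1)*N = N)
K = -9671 (K = 1*(-9671) = -9671)
Z(334) - K = 334² - 1*(-9671) = 111556 + 9671 = 121227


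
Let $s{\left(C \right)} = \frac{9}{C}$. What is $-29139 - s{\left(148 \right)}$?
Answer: $- \frac{4312581}{148} \approx -29139.0$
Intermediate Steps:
$-29139 - s{\left(148 \right)} = -29139 - \frac{9}{148} = - \frac{4312581}{148}$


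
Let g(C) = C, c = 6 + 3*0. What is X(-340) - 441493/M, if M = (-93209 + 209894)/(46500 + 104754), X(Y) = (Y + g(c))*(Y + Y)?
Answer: -4475120558/12965 ≈ -3.4517e+5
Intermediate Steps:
c = 6 (c = 6 + 0 = 6)
X(Y) = 2*Y*(6 + Y) (X(Y) = (Y + 6)*(Y + Y) = (6 + Y)*(2*Y) = 2*Y*(6 + Y))
M = 12965/16806 (M = 116685/151254 = 116685*(1/151254) = 12965/16806 ≈ 0.77145)
X(-340) - 441493/M = 2*(-340)*(6 - 340) - 441493/12965/16806 = 2*(-340)*(-334) - 441493*16806/12965 = 227120 - 7419731358/12965 = -4475120558/12965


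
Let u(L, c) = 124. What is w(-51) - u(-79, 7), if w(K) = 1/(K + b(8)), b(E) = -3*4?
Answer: -7813/63 ≈ -124.02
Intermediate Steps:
b(E) = -12
w(K) = 1/(-12 + K) (w(K) = 1/(K - 12) = 1/(-12 + K))
w(-51) - u(-79, 7) = 1/(-12 - 51) - 1*124 = 1/(-63) - 124 = -1/63 - 124 = -7813/63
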